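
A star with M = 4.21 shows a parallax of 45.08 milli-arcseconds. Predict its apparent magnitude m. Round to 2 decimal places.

m = 5.94

d = 1/p = 1/0.04508″ = 22.183 pc.
m − M = 5 log₁₀ d − 5 = 5 log₁₀(22.183) − 5 = 6.7301 − 5 = 1.7301.
m = M + (m − M) = 4.21 + 1.7301 = 5.94.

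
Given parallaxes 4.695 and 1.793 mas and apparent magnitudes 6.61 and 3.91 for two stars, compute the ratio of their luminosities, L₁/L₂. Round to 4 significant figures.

d₁ = 1/p₁ = 1/0.004695″ = 212.99 pc; d₂ = 1/p₂ = 1/0.001793″ = 557.72 pc.
M₁ = m₁ − 5 log₁₀ d₁ + 5 = 6.61 − 11.6418 + 5 = -0.0318.
M₂ = 3.91 − 13.7321 + 5 = -4.8221.
L₁/L₂ = 10^(0.4(M₂ − M₁)) = 10^(0.4 × (-4.7903)) = 10^(-1.91612) = 0.012131.

L₁/L₂ = 0.01213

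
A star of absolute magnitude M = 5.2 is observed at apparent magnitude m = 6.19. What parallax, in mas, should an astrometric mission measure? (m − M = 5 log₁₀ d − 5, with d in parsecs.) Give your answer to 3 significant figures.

m − M = 6.19 − 5.2 = 0.99.
d = 10^((m−M)/5 + 1) = 10^1.198 = 15.776 pc.
p = 1/d = 1/15.776 = 0.063387 arcsec = 63.387 mas.

63.4 mas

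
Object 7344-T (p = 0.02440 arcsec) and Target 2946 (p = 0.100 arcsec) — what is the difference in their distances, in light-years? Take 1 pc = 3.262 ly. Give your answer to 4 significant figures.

d_A = 1/0.02440″ = 40.984 pc; d_B = 1/0.1000″ = 10 pc.
|d_B − d_A| = |10 − 40.984| = 30.984 pc = 30.984 × 3.262 ly = 101.07 ly.

101.1 ly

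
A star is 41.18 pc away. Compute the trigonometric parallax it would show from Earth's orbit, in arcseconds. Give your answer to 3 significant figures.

0.0243 arcsec

p = 1/d = 1/41.18 = 0.024284 arcsec.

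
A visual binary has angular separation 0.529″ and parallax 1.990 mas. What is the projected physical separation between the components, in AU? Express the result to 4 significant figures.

d = 1/p = 1/0.001990″ = 502.51 pc.
At distance d (pc), an angle of θ arcsec spans θ·d AU: s = 0.529 × 502.51 = 265.83 AU.

265.8 AU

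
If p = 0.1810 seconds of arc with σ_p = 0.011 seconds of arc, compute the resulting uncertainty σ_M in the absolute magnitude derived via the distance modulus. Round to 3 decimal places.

M = m − 5 log₁₀ d + 5 = m + 5 log₁₀ p + 5, so ∂M/∂p = 5/(p ln 10).
σ_M = (5/ln 10) · (σ_p/p) = 2.1715 × 0.011/0.1810 = 2.1715 × 0.060773 = 0.13197.

σ_M = 0.132 mag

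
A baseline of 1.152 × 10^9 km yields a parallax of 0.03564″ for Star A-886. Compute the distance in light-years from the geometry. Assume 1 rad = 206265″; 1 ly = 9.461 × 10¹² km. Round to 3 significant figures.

705 ly

θ = 0.03564″ = 0.03564/206265 = 1.7279 × 10^-7 rad.
d = B/θ = (1.152 × 10^9) / (1.7279 × 10^-7) = 6.6671 × 10^15 km = (6.6671 × 10^15) / (9.461 × 10^12) ly = 704.69 ly.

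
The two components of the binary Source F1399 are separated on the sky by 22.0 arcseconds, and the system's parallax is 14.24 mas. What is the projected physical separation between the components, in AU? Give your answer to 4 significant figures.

d = 1/p = 1/0.01424″ = 70.225 pc.
At distance d (pc), an angle of θ arcsec spans θ·d AU: s = 22.0 × 70.225 = 1545 AU.

1545 AU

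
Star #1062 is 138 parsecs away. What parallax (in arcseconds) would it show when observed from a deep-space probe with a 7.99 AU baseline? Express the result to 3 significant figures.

0.0579 arcsec

p (arcsec) = B (AU) / d (pc).
p = 7.99 / 138 = 0.057899 arcsec.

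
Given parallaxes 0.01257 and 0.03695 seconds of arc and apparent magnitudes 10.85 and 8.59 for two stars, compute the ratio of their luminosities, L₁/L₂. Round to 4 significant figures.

d₁ = 1/p₁ = 1/0.01257″ = 79.554 pc; d₂ = 1/p₂ = 1/0.03695″ = 27.064 pc.
M₁ = m₁ − 5 log₁₀ d₁ + 5 = 10.85 − 9.5033 + 5 = 6.3467.
M₂ = 8.59 − 7.1620 + 5 = 6.4280.
L₁/L₂ = 10^(0.4(M₂ − M₁)) = 10^(0.4 × 0.0813) = 10^0.03252 = 1.0778.

L₁/L₂ = 1.078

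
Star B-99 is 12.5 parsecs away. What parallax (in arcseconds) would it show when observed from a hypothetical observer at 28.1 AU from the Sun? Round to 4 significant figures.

2.248 arcsec

p (arcsec) = B (AU) / d (pc).
p = 28.1 / 12.5 = 2.248 arcsec.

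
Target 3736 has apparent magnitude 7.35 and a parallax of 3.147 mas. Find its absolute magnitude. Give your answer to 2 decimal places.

d = 1/p = 1/0.003147″ = 317.76 pc.
m − M = 5 log₁₀(317.76) − 5 = 12.5105 − 5 = 7.5105.
M = m − (m − M) = 7.35 − 7.5105 = -0.16.

M = -0.16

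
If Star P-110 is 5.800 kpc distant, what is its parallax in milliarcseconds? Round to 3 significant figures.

d = 5.800 kpc = 5800 pc.
p = 1/d = 1/5800 = 0.00017241 arcsec.
= 0.00017241 × 1000 = 0.17241 mas.

0.172 mas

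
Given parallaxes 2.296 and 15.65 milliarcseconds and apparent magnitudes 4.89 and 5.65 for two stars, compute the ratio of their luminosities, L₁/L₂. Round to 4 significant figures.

L₁/L₂ = 93.56

d₁ = 1/p₁ = 1/0.002296″ = 435.54 pc; d₂ = 1/p₂ = 1/0.01565″ = 63.898 pc.
M₁ = m₁ − 5 log₁₀ d₁ + 5 = 4.89 − 13.1951 + 5 = -3.3051.
M₂ = 5.65 − 9.0274 + 5 = 1.6226.
L₁/L₂ = 10^(0.4(M₂ − M₁)) = 10^(0.4 × 4.9277) = 10^1.97108 = 93.558.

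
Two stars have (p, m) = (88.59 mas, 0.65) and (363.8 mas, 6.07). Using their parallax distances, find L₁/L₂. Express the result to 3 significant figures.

d₁ = 1/p₁ = 1/0.08859″ = 11.288 pc; d₂ = 1/p₂ = 1/0.3638″ = 2.7488 pc.
M₁ = m₁ − 5 log₁₀ d₁ + 5 = 0.65 − 5.2631 + 5 = 0.3869.
M₂ = 6.07 − 2.1957 + 5 = 8.8743.
L₁/L₂ = 10^(0.4(M₂ − M₁)) = 10^(0.4 × 8.4874) = 10^3.39496 = 2482.9.

L₁/L₂ = 2480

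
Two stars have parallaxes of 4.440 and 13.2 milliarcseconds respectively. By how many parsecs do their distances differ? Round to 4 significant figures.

d_A = 1/0.004440″ = 225.23 pc; d_B = 1/0.01320″ = 75.758 pc.
|d_B − d_A| = |75.758 − 225.23| = 149.47 pc.

149.5 pc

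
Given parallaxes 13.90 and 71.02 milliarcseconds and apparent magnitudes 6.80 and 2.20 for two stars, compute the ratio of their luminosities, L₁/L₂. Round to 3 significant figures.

d₁ = 1/p₁ = 1/0.01390″ = 71.942 pc; d₂ = 1/p₂ = 1/0.07102″ = 14.081 pc.
M₁ = m₁ − 5 log₁₀ d₁ + 5 = 6.80 − 9.2849 + 5 = 2.5151.
M₂ = 2.20 − 5.7432 + 5 = 1.4568.
L₁/L₂ = 10^(0.4(M₂ − M₁)) = 10^(0.4 × (-1.0583)) = 10^(-0.42332) = 0.37729.

L₁/L₂ = 0.377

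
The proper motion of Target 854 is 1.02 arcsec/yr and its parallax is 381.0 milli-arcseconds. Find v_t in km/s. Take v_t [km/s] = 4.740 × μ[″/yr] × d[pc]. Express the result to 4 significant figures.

d = 1/p = 1/0.3810″ = 2.6247 pc.
v_t = 4.74 × μ × d = 4.74 × 1.02 × 2.6247 = 12.69 km/s.

12.69 km/s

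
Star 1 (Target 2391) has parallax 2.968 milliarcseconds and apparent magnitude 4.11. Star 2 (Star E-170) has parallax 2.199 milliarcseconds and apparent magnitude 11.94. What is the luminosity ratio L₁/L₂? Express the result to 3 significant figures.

d₁ = 1/p₁ = 1/0.002968″ = 336.93 pc; d₂ = 1/p₂ = 1/0.002199″ = 454.75 pc.
M₁ = m₁ − 5 log₁₀ d₁ + 5 = 4.11 − 12.6377 + 5 = -3.5277.
M₂ = 11.94 − 13.2889 + 5 = 3.6511.
L₁/L₂ = 10^(0.4(M₂ − M₁)) = 10^(0.4 × 7.1788) = 10^2.87152 = 743.91.

L₁/L₂ = 744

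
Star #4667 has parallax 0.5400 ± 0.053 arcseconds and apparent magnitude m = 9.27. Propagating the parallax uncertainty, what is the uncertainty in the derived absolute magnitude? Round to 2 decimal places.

σ_M = 0.21 mag

M = m − 5 log₁₀ d + 5 = m + 5 log₁₀ p + 5, so ∂M/∂p = 5/(p ln 10).
σ_M = (5/ln 10) · (σ_p/p) = 2.1715 × 0.053/0.5400 = 2.1715 × 0.098148 = 0.21313.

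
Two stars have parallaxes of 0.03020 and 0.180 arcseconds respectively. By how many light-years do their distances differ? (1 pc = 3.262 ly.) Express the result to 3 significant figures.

89.9 ly

d_A = 1/0.03020″ = 33.113 pc; d_B = 1/0.1800″ = 5.5556 pc.
|d_B − d_A| = |5.5556 − 33.113| = 27.557 pc = 27.557 × 3.262 ly = 89.891 ly.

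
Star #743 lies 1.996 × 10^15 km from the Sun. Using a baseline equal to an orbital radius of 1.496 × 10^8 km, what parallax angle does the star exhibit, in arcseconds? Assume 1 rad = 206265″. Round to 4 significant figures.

θ ≈ B/d = (1.496 × 10^8) / (1.996 × 10^15) = 7.4950 × 10^-8 rad.
In arcseconds: 7.4950 × 10^-8 × 206265 = 0.01546″.

0.01546 arcsec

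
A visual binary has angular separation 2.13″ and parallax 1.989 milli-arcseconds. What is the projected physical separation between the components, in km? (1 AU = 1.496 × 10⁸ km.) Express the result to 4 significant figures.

1.602 × 10^11 km

d = 1/p = 1/0.001989″ = 502.77 pc.
At distance d (pc), an angle of θ arcsec spans θ·d AU: s = 2.13 × 502.77 = 1070.9 AU.
= 1070.9 × 1.496 × 10⁸ km = 1.6021 × 10^11 km.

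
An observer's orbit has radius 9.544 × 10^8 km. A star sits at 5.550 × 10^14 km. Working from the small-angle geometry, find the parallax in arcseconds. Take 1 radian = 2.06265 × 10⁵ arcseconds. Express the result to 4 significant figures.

θ ≈ B/d = (9.544 × 10^8) / (5.550 × 10^14) = 1.7196 × 10^-6 rad.
In arcseconds: 1.7196 × 10^-6 × 206265 = 0.35469″.

0.3547 arcsec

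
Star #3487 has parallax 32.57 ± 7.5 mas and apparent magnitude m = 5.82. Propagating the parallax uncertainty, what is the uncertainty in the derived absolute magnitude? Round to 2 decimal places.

M = m − 5 log₁₀ d + 5 = m + 5 log₁₀ p + 5, so ∂M/∂p = 5/(p ln 10).
σ_M = (5/ln 10) · (σ_p/p) = 2.1715 × 7.5/32.57 = 2.1715 × 0.23027 = 0.50003.

σ_M = 0.50 mag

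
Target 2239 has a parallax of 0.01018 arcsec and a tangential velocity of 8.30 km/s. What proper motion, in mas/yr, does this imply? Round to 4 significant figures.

d = 1/p = 1/0.01018″ = 98.232 pc.
μ = v_t / (4.74 d) = 8.30 / (4.74 × 98.232) = 8.30 / 465.62 = 0.017826 ″/yr = 17.826 mas/yr.

17.83 mas/yr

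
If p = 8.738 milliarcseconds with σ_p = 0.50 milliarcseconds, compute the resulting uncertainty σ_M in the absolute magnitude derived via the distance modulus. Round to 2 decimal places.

M = m − 5 log₁₀ d + 5 = m + 5 log₁₀ p + 5, so ∂M/∂p = 5/(p ln 10).
σ_M = (5/ln 10) · (σ_p/p) = 2.1715 × 0.50/8.738 = 2.1715 × 0.057221 = 0.12426.

σ_M = 0.12 mag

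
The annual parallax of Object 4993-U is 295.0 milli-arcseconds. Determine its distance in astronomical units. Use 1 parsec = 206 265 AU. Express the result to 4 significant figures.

699200 AU

p = 295.0 milli-arcseconds = 0.2950 arcsec.
d = 1/p = 1/0.2950 = 3.3898 pc.
In AU: 3.3898 × 206265 = 6.9920 × 10^5 AU.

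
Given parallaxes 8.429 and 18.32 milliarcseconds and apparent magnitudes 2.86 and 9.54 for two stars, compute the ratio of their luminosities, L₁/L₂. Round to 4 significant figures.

L₁/L₂ = 2220

d₁ = 1/p₁ = 1/0.008429″ = 118.64 pc; d₂ = 1/p₂ = 1/0.01832″ = 54.585 pc.
M₁ = m₁ − 5 log₁₀ d₁ + 5 = 2.86 − 10.3712 + 5 = -2.5112.
M₂ = 9.54 − 8.6854 + 5 = 5.8546.
L₁/L₂ = 10^(0.4(M₂ − M₁)) = 10^(0.4 × 8.3658) = 10^3.34632 = 2219.8.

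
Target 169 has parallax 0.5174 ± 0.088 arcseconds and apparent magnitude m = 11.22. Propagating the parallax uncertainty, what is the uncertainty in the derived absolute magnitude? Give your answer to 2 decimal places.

M = m − 5 log₁₀ d + 5 = m + 5 log₁₀ p + 5, so ∂M/∂p = 5/(p ln 10).
σ_M = (5/ln 10) · (σ_p/p) = 2.1715 × 0.088/0.5174 = 2.1715 × 0.17008 = 0.36933.

σ_M = 0.37 mag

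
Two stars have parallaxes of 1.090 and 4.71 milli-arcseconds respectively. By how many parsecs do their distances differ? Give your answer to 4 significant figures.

d_A = 1/0.001090″ = 917.43 pc; d_B = 1/0.004710″ = 212.31 pc.
|d_B − d_A| = |212.31 − 917.43| = 705.12 pc.

705.1 pc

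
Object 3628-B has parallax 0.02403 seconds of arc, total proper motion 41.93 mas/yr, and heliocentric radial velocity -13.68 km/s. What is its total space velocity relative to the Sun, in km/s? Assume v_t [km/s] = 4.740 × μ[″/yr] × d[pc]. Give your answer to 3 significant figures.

d = 1/p = 1/0.02403″ = 41.615 pc.
μ = 41.93 mas/yr = 0.04193 ″/yr.
v_t = 4.740 μ d = 4.740 × 0.04193 × 41.615 = 8.2709 km/s.
v = √(v_r² + v_t²) = √((-13.68)² + 8.2709²) = √255.55 = 15.986 km/s.

16.0 km/s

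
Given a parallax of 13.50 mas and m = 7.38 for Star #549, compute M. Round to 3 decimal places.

M = 3.032

d = 1/p = 1/0.01350″ = 74.074 pc.
m − M = 5 log₁₀(74.074) − 5 = 9.3483 − 5 = 4.3483.
M = m − (m − M) = 7.38 − 4.3483 = 3.032.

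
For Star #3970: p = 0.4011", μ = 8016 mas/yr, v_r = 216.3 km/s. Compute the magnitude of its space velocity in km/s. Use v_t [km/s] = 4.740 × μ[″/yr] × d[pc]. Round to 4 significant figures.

d = 1/p = 1/0.4011″ = 2.4931 pc.
μ = 8016 mas/yr = 8.016 ″/yr.
v_t = 4.740 μ d = 4.740 × 8.016 × 2.4931 = 94.727 km/s.
v = √(v_r² + v_t²) = √(216.3² + 94.727²) = √55758.9 = 236.13 km/s.

236.1 km/s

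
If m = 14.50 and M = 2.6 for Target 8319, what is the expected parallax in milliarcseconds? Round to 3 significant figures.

0.417 mas

m − M = 14.50 − 2.6 = 11.90.
d = 10^((m−M)/5 + 1) = 10^3.380 = 2398.8 pc.
p = 1/d = 1/2398.8 = 0.00041688 arcsec = 0.41688 mas.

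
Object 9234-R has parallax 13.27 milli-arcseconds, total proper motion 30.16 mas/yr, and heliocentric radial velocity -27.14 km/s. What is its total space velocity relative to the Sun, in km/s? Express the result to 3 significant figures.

29.2 km/s

d = 1/p = 1/0.01327″ = 75.358 pc.
μ = 30.16 mas/yr = 0.03016 ″/yr.
v_t = 4.740 μ d = 4.740 × 0.03016 × 75.358 = 10.773 km/s.
v = √(v_r² + v_t²) = √((-27.14)² + 10.773²) = √852.637 = 29.2 km/s.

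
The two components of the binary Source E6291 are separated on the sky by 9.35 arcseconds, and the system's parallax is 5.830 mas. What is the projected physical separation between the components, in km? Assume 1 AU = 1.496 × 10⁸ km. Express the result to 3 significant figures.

2.40 × 10^11 km

d = 1/p = 1/0.005830″ = 171.53 pc.
At distance d (pc), an angle of θ arcsec spans θ·d AU: s = 9.35 × 171.53 = 1603.8 AU.
= 1603.8 × 1.496 × 10⁸ km = 2.3993 × 10^11 km.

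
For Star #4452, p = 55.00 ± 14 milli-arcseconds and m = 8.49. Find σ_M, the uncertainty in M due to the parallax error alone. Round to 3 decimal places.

M = m − 5 log₁₀ d + 5 = m + 5 log₁₀ p + 5, so ∂M/∂p = 5/(p ln 10).
σ_M = (5/ln 10) · (σ_p/p) = 2.1715 × 14/55.00 = 2.1715 × 0.25455 = 0.55276.

σ_M = 0.553 mag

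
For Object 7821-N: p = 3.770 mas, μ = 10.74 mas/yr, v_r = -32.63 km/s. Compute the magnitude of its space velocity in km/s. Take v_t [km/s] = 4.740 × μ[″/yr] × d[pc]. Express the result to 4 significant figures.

d = 1/p = 1/0.003770″ = 265.25 pc.
μ = 10.74 mas/yr = 0.01074 ″/yr.
v_t = 4.740 μ d = 4.740 × 0.01074 × 265.25 = 13.503 km/s.
v = √(v_r² + v_t²) = √((-32.63)² + 13.503²) = √1247.05 = 35.314 km/s.

35.31 km/s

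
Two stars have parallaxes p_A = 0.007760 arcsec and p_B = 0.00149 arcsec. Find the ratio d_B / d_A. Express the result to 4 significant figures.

5.208

Since d = 1/p, d_B/d_A = p_A/p_B.
= 0.007760 / 0.00149 = 5.2081.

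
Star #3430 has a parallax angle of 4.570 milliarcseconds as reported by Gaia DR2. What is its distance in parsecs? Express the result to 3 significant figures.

p = 4.570 milliarcseconds = 0.004570 arcsec.
d = 1/p = 1/0.004570 = 218.82 pc.

219 pc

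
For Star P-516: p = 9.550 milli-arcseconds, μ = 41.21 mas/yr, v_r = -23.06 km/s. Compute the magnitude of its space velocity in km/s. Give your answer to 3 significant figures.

d = 1/p = 1/0.009550″ = 104.71 pc.
μ = 41.21 mas/yr = 0.04121 ″/yr.
v_t = 4.740 μ d = 4.740 × 0.04121 × 104.71 = 20.454 km/s.
v = √(v_r² + v_t²) = √((-23.06)² + 20.454²) = √950.13 = 30.824 km/s.

30.8 km/s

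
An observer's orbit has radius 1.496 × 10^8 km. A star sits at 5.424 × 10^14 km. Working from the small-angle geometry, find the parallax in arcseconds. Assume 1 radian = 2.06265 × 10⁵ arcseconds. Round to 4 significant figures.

θ ≈ B/d = (1.496 × 10^8) / (5.424 × 10^14) = 2.7581 × 10^-7 rad.
In arcseconds: 2.7581 × 10^-7 × 206265 = 0.05689″.

0.05689 arcsec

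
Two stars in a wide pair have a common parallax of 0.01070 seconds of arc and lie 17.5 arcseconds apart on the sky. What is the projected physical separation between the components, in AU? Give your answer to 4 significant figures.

d = 1/p = 1/0.01070″ = 93.458 pc.
At distance d (pc), an angle of θ arcsec spans θ·d AU: s = 17.5 × 93.458 = 1635.5 AU.

1636 AU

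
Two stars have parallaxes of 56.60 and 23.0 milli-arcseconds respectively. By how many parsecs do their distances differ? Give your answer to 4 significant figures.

25.81 pc

d_A = 1/0.05660″ = 17.668 pc; d_B = 1/0.02300″ = 43.478 pc.
|d_B − d_A| = |43.478 − 17.668| = 25.81 pc.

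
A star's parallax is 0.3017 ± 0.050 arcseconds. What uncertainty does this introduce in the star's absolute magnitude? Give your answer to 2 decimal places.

M = m − 5 log₁₀ d + 5 = m + 5 log₁₀ p + 5, so ∂M/∂p = 5/(p ln 10).
σ_M = (5/ln 10) · (σ_p/p) = 2.1715 × 0.050/0.3017 = 2.1715 × 0.16573 = 0.35988.

σ_M = 0.36 mag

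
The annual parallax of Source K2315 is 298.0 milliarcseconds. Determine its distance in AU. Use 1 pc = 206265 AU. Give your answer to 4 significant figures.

p = 298.0 milliarcseconds = 0.2980 arcsec.
d = 1/p = 1/0.2980 = 3.3557 pc.
In AU: 3.3557 × 206265 = 6.9216 × 10^5 AU.

692200 AU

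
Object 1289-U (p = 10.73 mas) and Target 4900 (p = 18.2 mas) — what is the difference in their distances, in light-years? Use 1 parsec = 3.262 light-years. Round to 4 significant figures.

d_A = 1/0.01073″ = 93.197 pc; d_B = 1/0.01820″ = 54.945 pc.
|d_B − d_A| = |54.945 − 93.197| = 38.252 pc = 38.252 × 3.262 ly = 124.78 ly.

124.8 ly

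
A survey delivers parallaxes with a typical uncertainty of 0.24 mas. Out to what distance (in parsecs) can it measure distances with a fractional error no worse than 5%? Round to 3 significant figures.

208 pc

σ_d/d = σ_p/p, so the condition is σ_p/p ≤ 0.05, i.e. p ≥ σ_p/0.05.
p_min = 0.24/0.05 = 4.8 mas = 0.0048 arcsec.
d_max = 1/p_min = 1/0.0048 = 208.33 pc.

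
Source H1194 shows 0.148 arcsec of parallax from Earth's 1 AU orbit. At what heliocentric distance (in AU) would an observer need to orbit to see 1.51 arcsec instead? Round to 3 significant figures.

10.2 AU

Parallax scales linearly with baseline: p ∝ B, so B = p_target / p_Earth × 1 AU.
B = 1.51 / 0.148 = 10.203 AU.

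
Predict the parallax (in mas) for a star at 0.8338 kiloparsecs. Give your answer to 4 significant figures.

d = 0.8338 kpc = 833.8 pc.
p = 1/d = 1/833.8 = 0.0011993 arcsec.
= 0.0011993 × 1000 = 1.1993 mas.

1.199 mas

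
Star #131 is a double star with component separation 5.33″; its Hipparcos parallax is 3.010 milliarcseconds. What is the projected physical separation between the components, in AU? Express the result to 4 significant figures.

d = 1/p = 1/0.003010″ = 332.23 pc.
At distance d (pc), an angle of θ arcsec spans θ·d AU: s = 5.33 × 332.23 = 1770.8 AU.

1771 AU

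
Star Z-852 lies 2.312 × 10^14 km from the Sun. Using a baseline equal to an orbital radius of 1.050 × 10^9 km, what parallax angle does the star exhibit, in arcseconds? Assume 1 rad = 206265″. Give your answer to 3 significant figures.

θ ≈ B/d = (1.050 × 10^9) / (2.312 × 10^14) = 4.5415 × 10^-6 rad.
In arcseconds: 4.5415 × 10^-6 × 206265 = 0.93675″.

0.937 arcsec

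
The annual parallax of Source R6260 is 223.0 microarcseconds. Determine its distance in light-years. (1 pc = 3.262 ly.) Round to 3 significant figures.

p = 223.0 microarcseconds = 0.0002230 arcsec.
d = 1/p = 1/0.0002230 = 4484.3 pc.
In light-years: 4484.3 × 3.262 = 14628 ly.

14600 light years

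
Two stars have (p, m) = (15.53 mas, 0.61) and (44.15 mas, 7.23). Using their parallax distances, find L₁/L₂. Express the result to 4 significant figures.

L₁/L₂ = 3594

d₁ = 1/p₁ = 1/0.01553″ = 64.392 pc; d₂ = 1/p₂ = 1/0.04415″ = 22.65 pc.
M₁ = m₁ − 5 log₁₀ d₁ + 5 = 0.61 − 9.0442 + 5 = -3.4342.
M₂ = 7.23 − 6.7753 + 5 = 5.4547.
L₁/L₂ = 10^(0.4(M₂ − M₁)) = 10^(0.4 × 8.8889) = 10^3.55556 = 3593.9.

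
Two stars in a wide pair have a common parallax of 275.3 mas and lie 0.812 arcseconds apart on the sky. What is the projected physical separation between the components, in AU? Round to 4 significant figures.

d = 1/p = 1/0.2753″ = 3.6324 pc.
At distance d (pc), an angle of θ arcsec spans θ·d AU: s = 0.812 × 3.6324 = 2.9495 AU.

2.950 AU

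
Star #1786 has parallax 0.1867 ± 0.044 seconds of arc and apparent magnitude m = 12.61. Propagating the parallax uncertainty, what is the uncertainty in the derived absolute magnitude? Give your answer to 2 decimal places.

M = m − 5 log₁₀ d + 5 = m + 5 log₁₀ p + 5, so ∂M/∂p = 5/(p ln 10).
σ_M = (5/ln 10) · (σ_p/p) = 2.1715 × 0.044/0.1867 = 2.1715 × 0.23567 = 0.51176.

σ_M = 0.51 mag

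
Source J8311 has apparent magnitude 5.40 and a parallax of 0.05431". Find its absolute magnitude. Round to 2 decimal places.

d = 1/p = 1/0.05431″ = 18.413 pc.
m − M = 5 log₁₀(18.413) − 5 = 6.3256 − 5 = 1.3256.
M = m − (m − M) = 5.40 − 1.3256 = 4.07.

M = 4.07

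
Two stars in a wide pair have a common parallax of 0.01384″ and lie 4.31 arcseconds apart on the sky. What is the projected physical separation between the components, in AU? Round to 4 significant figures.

311.4 AU

d = 1/p = 1/0.01384″ = 72.254 pc.
At distance d (pc), an angle of θ arcsec spans θ·d AU: s = 4.31 × 72.254 = 311.41 AU.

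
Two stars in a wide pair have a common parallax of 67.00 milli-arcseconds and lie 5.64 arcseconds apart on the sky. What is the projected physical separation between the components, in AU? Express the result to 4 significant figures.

84.18 AU

d = 1/p = 1/0.06700″ = 14.925 pc.
At distance d (pc), an angle of θ arcsec spans θ·d AU: s = 5.64 × 14.925 = 84.177 AU.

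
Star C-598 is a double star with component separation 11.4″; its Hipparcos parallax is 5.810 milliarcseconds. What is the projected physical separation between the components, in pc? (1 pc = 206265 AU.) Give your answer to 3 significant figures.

d = 1/p = 1/0.005810″ = 172.12 pc.
At distance d (pc), an angle of θ arcsec spans θ·d AU: s = 11.4 × 172.12 = 1962.2 AU.
= 1962.2 / 206265 = 0.0095130 pc.

0.00951 pc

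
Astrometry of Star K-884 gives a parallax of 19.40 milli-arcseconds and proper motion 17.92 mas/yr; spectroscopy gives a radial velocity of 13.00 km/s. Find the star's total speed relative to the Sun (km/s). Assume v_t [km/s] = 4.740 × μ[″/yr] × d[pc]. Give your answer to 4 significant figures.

13.72 km/s

d = 1/p = 1/0.01940″ = 51.546 pc.
μ = 17.92 mas/yr = 0.01792 ″/yr.
v_t = 4.740 μ d = 4.740 × 0.01792 × 51.546 = 4.3784 km/s.
v = √(v_r² + v_t²) = √(13.00² + 4.3784²) = √188.17 = 13.718 km/s.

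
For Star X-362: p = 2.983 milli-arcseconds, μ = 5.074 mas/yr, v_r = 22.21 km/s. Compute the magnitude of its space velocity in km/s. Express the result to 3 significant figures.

23.6 km/s

d = 1/p = 1/0.002983″ = 335.23 pc.
μ = 5.074 mas/yr = 0.005074 ″/yr.
v_t = 4.740 μ d = 4.740 × 0.005074 × 335.23 = 8.0625 km/s.
v = √(v_r² + v_t²) = √(22.21² + 8.0625²) = √558.288 = 23.628 km/s.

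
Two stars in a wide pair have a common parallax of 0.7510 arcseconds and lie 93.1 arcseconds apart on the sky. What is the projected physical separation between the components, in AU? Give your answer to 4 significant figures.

124.0 AU

d = 1/p = 1/0.7510″ = 1.3316 pc.
At distance d (pc), an angle of θ arcsec spans θ·d AU: s = 93.1 × 1.3316 = 123.97 AU.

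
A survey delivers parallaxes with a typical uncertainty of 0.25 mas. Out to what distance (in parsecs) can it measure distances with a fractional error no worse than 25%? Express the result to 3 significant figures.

1000 pc

σ_d/d = σ_p/p, so the condition is σ_p/p ≤ 0.25, i.e. p ≥ σ_p/0.25.
p_min = 0.25/0.25 = 1 mas = 0.001 arcsec.
d_max = 1/p_min = 1/0.001 = 1000 pc.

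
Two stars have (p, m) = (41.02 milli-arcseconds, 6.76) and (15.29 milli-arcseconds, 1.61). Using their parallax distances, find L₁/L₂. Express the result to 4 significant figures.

L₁/L₂ = 0.001210

d₁ = 1/p₁ = 1/0.04102″ = 24.378 pc; d₂ = 1/p₂ = 1/0.01529″ = 65.402 pc.
M₁ = m₁ − 5 log₁₀ d₁ + 5 = 6.76 − 6.9350 + 5 = 4.8250.
M₂ = 1.61 − 9.0780 + 5 = -2.4680.
L₁/L₂ = 10^(0.4(M₂ − M₁)) = 10^(0.4 × (-7.2930)) = 10^(-2.91720) = 0.00121.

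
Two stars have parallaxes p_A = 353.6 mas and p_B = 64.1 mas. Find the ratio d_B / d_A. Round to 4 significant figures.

5.516

Since d = 1/p, d_B/d_A = p_A/p_B.
= 353.6 / 64.1 = 5.5164.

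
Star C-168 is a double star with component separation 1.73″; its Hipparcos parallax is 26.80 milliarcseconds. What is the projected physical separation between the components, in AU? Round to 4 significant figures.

d = 1/p = 1/0.02680″ = 37.313 pc.
At distance d (pc), an angle of θ arcsec spans θ·d AU: s = 1.73 × 37.313 = 64.551 AU.

64.55 AU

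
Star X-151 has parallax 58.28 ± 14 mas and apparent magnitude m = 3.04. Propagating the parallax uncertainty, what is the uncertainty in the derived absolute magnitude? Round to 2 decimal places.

σ_M = 0.52 mag

M = m − 5 log₁₀ d + 5 = m + 5 log₁₀ p + 5, so ∂M/∂p = 5/(p ln 10).
σ_M = (5/ln 10) · (σ_p/p) = 2.1715 × 14/58.28 = 2.1715 × 0.24022 = 0.52164.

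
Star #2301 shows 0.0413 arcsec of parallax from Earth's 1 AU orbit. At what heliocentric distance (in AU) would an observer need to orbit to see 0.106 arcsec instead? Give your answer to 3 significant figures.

Parallax scales linearly with baseline: p ∝ B, so B = p_target / p_Earth × 1 AU.
B = 0.106 / 0.0413 = 2.5666 AU.

2.57 AU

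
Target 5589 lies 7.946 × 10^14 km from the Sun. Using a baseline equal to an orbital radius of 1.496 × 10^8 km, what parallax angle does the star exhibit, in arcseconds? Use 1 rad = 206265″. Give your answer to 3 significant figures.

θ ≈ B/d = (1.496 × 10^8) / (7.946 × 10^14) = 1.8827 × 10^-7 rad.
In arcseconds: 1.8827 × 10^-7 × 206265 = 0.038834″.

0.0388 arcsec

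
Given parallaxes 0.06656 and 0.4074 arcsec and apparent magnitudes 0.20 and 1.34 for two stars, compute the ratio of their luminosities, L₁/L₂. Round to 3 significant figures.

d₁ = 1/p₁ = 1/0.06656″ = 15.024 pc; d₂ = 1/p₂ = 1/0.4074″ = 2.4546 pc.
M₁ = m₁ − 5 log₁₀ d₁ + 5 = 0.20 − 5.8839 + 5 = -0.6839.
M₂ = 1.34 − 1.9499 + 5 = 4.3901.
L₁/L₂ = 10^(0.4(M₂ − M₁)) = 10^(0.4 × 5.0740) = 10^2.02960 = 107.05.

L₁/L₂ = 107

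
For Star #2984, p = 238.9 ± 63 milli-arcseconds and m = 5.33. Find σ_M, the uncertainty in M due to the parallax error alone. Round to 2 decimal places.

σ_M = 0.57 mag

M = m − 5 log₁₀ d + 5 = m + 5 log₁₀ p + 5, so ∂M/∂p = 5/(p ln 10).
σ_M = (5/ln 10) · (σ_p/p) = 2.1715 × 63/238.9 = 2.1715 × 0.26371 = 0.57265.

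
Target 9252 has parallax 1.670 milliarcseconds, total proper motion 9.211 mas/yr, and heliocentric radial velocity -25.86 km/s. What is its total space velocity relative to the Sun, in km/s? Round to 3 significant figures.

d = 1/p = 1/0.001670″ = 598.8 pc.
μ = 9.211 mas/yr = 0.009211 ″/yr.
v_t = 4.740 μ d = 4.740 × 0.009211 × 598.8 = 26.144 km/s.
v = √(v_r² + v_t²) = √((-25.86)² + 26.144²) = √1352.25 = 36.773 km/s.

36.8 km/s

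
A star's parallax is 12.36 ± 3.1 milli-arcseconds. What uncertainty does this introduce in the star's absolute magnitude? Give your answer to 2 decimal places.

M = m − 5 log₁₀ d + 5 = m + 5 log₁₀ p + 5, so ∂M/∂p = 5/(p ln 10).
σ_M = (5/ln 10) · (σ_p/p) = 2.1715 × 3.1/12.36 = 2.1715 × 0.25081 = 0.54463.

σ_M = 0.54 mag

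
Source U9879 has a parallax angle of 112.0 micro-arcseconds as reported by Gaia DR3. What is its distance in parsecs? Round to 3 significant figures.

p = 112.0 micro-arcseconds = 0.0001120 arcsec.
d = 1/p = 1/0.0001120 = 8928.6 pc.

8930 pc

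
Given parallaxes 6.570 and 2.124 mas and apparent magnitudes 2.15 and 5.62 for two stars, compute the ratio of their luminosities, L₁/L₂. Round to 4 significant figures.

L₁/L₂ = 2.554

d₁ = 1/p₁ = 1/0.006570″ = 152.21 pc; d₂ = 1/p₂ = 1/0.002124″ = 470.81 pc.
M₁ = m₁ − 5 log₁₀ d₁ + 5 = 2.15 − 10.9122 + 5 = -3.7622.
M₂ = 5.62 − 13.3642 + 5 = -2.7442.
L₁/L₂ = 10^(0.4(M₂ − M₁)) = 10^(0.4 × 1.0180) = 10^0.40720 = 2.5539.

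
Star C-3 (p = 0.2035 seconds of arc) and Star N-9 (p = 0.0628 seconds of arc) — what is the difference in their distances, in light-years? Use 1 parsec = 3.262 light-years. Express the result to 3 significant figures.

35.9 ly

d_A = 1/0.2035″ = 4.914 pc; d_B = 1/0.06280″ = 15.924 pc.
|d_B − d_A| = |15.924 − 4.914| = 11.01 pc = 11.01 × 3.262 ly = 35.915 ly.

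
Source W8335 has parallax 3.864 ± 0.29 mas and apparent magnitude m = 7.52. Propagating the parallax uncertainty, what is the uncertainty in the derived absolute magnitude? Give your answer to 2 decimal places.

σ_M = 0.16 mag

M = m − 5 log₁₀ d + 5 = m + 5 log₁₀ p + 5, so ∂M/∂p = 5/(p ln 10).
σ_M = (5/ln 10) · (σ_p/p) = 2.1715 × 0.29/3.864 = 2.1715 × 0.075052 = 0.16298.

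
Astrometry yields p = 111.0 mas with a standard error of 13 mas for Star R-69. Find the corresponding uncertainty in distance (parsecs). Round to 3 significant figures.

1.06 pc

d = 1/p, so σ_d = σ_p / p².
σ_d = 0.0130 / (0.1110)² = 0.0130 / 0.012321 = 1.0551 pc.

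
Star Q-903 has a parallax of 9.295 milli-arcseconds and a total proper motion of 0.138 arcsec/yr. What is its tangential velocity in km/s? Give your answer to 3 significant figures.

d = 1/p = 1/0.009295″ = 107.58 pc.
v_t = 4.74 × μ × d = 4.74 × 0.138 × 107.58 = 70.37 km/s.

70.4 km/s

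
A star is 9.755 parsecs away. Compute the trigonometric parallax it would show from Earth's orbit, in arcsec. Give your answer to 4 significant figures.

0.1025 arcsec

p = 1/d = 1/9.755 = 0.10251 arcsec.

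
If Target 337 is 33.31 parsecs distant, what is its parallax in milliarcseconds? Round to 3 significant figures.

30.0 mas

p = 1/d = 1/33.31 = 0.030021 arcsec.
= 0.030021 × 1000 = 30.021 mas.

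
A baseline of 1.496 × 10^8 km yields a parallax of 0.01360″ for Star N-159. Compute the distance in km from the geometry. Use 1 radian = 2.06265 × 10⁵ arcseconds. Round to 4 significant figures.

2.269 × 10^15 km

θ = 0.01360″ = 0.01360/206265 = 6.5935 × 10^-8 rad.
d = B/θ = (1.496 × 10^8) / (6.5935 × 10^-8) = 2.2689 × 10^15 km.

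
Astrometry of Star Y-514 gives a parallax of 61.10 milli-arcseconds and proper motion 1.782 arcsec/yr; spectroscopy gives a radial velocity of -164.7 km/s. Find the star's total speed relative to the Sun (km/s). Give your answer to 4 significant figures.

215.0 km/s

d = 1/p = 1/0.06110″ = 16.367 pc.
v_t = 4.740 μ d = 4.740 × 1.782 × 16.367 = 138.25 km/s.
v = √(v_r² + v_t²) = √((-164.7)² + 138.25²) = √46239.2 = 215.03 km/s.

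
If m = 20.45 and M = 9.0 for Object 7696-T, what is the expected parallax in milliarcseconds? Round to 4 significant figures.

0.5129 mas

m − M = 20.45 − 9.0 = 11.45.
d = 10^((m−M)/5 + 1) = 10^3.290 = 1949.8 pc.
p = 1/d = 1/1949.8 = 0.00051287 arcsec = 0.51287 mas.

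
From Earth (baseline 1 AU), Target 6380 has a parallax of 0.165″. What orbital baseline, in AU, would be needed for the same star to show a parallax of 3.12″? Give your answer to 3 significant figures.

Parallax scales linearly with baseline: p ∝ B, so B = p_target / p_Earth × 1 AU.
B = 3.12 / 0.165 = 18.909 AU.

18.9 AU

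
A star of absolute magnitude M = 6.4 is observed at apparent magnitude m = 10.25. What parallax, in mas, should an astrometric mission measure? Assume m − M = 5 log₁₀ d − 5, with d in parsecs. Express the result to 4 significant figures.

m − M = 10.25 − 6.4 = 3.85.
d = 10^((m−M)/5 + 1) = 10^1.770 = 58.884 pc.
p = 1/d = 1/58.884 = 0.016983 arcsec = 16.983 mas.

16.98 mas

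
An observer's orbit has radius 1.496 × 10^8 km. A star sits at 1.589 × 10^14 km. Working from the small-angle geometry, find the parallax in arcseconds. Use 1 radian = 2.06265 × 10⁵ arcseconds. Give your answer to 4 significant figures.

0.1942 arcsec

θ ≈ B/d = (1.496 × 10^8) / (1.589 × 10^14) = 9.4147 × 10^-7 rad.
In arcseconds: 9.4147 × 10^-7 × 206265 = 0.19419″.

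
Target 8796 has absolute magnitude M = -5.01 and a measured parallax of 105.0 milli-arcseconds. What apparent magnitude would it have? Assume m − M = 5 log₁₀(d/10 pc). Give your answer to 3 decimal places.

d = 1/p = 1/0.1050″ = 9.5238 pc.
m − M = 5 log₁₀ d − 5 = 5 log₁₀(9.5238) − 5 = 4.8941 − 5 = -0.1059.
m = M + (m − M) = -5.01 + (-0.1059) = -5.116.

m = -5.116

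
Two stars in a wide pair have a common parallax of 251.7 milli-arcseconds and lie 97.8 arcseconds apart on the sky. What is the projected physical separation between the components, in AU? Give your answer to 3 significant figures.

389 AU

d = 1/p = 1/0.2517″ = 3.973 pc.
At distance d (pc), an angle of θ arcsec spans θ·d AU: s = 97.8 × 3.973 = 388.56 AU.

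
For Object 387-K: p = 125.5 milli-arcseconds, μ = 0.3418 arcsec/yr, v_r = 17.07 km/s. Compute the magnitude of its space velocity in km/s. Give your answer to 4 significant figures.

d = 1/p = 1/0.1255″ = 7.9681 pc.
v_t = 4.740 μ d = 4.740 × 0.3418 × 7.9681 = 12.909 km/s.
v = √(v_r² + v_t²) = √(17.07² + 12.909²) = √458.027 = 21.402 km/s.

21.40 km/s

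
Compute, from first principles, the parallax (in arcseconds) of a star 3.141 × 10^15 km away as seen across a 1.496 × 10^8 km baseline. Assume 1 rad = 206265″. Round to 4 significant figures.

θ ≈ B/d = (1.496 × 10^8) / (3.141 × 10^15) = 4.7628 × 10^-8 rad.
In arcseconds: 4.7628 × 10^-8 × 206265 = 0.009824″.

0.009824 arcsec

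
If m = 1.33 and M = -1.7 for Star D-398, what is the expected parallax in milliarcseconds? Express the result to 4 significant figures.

m − M = 1.33 − (-1.7) = 3.03.
d = 10^((m−M)/5 + 1) = 10^1.606 = 40.365 pc.
p = 1/d = 1/40.365 = 0.024774 arcsec = 24.774 mas.

24.77 mas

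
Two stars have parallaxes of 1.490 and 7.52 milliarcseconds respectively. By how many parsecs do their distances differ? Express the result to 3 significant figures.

d_A = 1/0.001490″ = 671.14 pc; d_B = 1/0.007520″ = 132.98 pc.
|d_B − d_A| = |132.98 − 671.14| = 538.16 pc.

538 pc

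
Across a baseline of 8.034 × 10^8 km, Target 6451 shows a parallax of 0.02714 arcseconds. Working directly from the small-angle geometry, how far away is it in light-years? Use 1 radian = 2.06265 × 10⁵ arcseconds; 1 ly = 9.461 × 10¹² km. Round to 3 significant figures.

645 ly

θ = 0.02714″ = 0.02714/206265 = 1.3158 × 10^-7 rad.
d = B/θ = (8.034 × 10^8) / (1.3158 × 10^-7) = 6.1058 × 10^15 km = (6.1058 × 10^15) / (9.461 × 10^12) ly = 645.37 ly.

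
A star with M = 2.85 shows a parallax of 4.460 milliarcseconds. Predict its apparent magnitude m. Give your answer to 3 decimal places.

d = 1/p = 1/0.004460″ = 224.22 pc.
m − M = 5 log₁₀ d − 5 = 5 log₁₀(224.22) − 5 = 11.7534 − 5 = 6.7534.
m = M + (m − M) = 2.85 + 6.7534 = 9.603.

m = 9.603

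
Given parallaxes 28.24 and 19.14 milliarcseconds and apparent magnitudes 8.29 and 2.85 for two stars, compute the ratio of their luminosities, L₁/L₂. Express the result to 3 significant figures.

d₁ = 1/p₁ = 1/0.02824″ = 35.411 pc; d₂ = 1/p₂ = 1/0.01914″ = 52.247 pc.
M₁ = m₁ − 5 log₁₀ d₁ + 5 = 8.29 − 7.7457 + 5 = 5.5443.
M₂ = 2.85 − 8.5903 + 5 = -0.7403.
L₁/L₂ = 10^(0.4(M₂ − M₁)) = 10^(0.4 × (-6.2846)) = 10^(-2.51384) = 0.0030631.

L₁/L₂ = 0.00306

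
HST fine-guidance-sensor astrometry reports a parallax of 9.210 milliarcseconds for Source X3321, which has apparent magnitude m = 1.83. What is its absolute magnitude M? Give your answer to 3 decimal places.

M = -3.349

d = 1/p = 1/0.009210″ = 108.58 pc.
m − M = 5 log₁₀(108.58) − 5 = 10.1787 − 5 = 5.1787.
M = m − (m − M) = 1.83 − 5.1787 = -3.349.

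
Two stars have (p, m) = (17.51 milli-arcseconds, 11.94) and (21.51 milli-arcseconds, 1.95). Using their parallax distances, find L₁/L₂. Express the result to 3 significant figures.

L₁/L₂ = 0.000152

d₁ = 1/p₁ = 1/0.01751″ = 57.11 pc; d₂ = 1/p₂ = 1/0.02151″ = 46.49 pc.
M₁ = m₁ − 5 log₁₀ d₁ + 5 = 11.94 − 8.7836 + 5 = 8.1564.
M₂ = 1.95 − 8.3368 + 5 = -1.3868.
L₁/L₂ = 10^(0.4(M₂ − M₁)) = 10^(0.4 × (-9.5432)) = 10^(-3.81728) = 0.00015231.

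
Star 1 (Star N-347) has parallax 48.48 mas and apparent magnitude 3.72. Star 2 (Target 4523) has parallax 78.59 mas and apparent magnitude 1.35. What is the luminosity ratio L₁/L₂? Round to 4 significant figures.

d₁ = 1/p₁ = 1/0.04848″ = 20.627 pc; d₂ = 1/p₂ = 1/0.07859″ = 12.724 pc.
M₁ = m₁ − 5 log₁₀ d₁ + 5 = 3.72 − 6.5722 + 5 = 2.1478.
M₂ = 1.35 − 5.5231 + 5 = 0.8269.
L₁/L₂ = 10^(0.4(M₂ − M₁)) = 10^(0.4 × (-1.3209)) = 10^(-0.52836) = 0.29624.

L₁/L₂ = 0.2962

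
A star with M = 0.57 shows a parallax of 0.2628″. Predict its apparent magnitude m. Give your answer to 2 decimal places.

d = 1/p = 1/0.2628″ = 3.8052 pc.
m − M = 5 log₁₀ d − 5 = 5 log₁₀(3.8052) − 5 = 2.9019 − 5 = -2.0981.
m = M + (m − M) = 0.57 + (-2.0981) = -1.53.

m = -1.53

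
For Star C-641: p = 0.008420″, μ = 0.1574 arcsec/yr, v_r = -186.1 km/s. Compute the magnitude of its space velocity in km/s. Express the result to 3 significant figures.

206 km/s

d = 1/p = 1/0.008420″ = 118.76 pc.
v_t = 4.740 μ d = 4.740 × 0.1574 × 118.76 = 88.604 km/s.
v = √(v_r² + v_t²) = √((-186.1)² + 88.604²) = √42483.9 = 206.12 km/s.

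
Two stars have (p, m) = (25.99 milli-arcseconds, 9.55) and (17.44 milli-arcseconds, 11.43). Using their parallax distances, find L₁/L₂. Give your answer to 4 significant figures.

L₁/L₂ = 2.544

d₁ = 1/p₁ = 1/0.02599″ = 38.476 pc; d₂ = 1/p₂ = 1/0.01744″ = 57.339 pc.
M₁ = m₁ − 5 log₁₀ d₁ + 5 = 9.55 − 7.9259 + 5 = 6.6241.
M₂ = 11.43 − 8.7923 + 5 = 7.6377.
L₁/L₂ = 10^(0.4(M₂ − M₁)) = 10^(0.4 × 1.0136) = 10^0.40544 = 2.5435.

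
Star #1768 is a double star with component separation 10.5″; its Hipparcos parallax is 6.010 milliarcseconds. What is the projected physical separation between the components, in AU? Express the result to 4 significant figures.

1747 AU

d = 1/p = 1/0.006010″ = 166.39 pc.
At distance d (pc), an angle of θ arcsec spans θ·d AU: s = 10.5 × 166.39 = 1747.1 AU.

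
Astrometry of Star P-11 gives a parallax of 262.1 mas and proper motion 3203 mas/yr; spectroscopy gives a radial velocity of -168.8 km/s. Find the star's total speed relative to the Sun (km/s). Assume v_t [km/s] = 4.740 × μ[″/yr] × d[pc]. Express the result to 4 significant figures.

178.5 km/s

d = 1/p = 1/0.2621″ = 3.8153 pc.
μ = 3203 mas/yr = 3.203 ″/yr.
v_t = 4.740 μ d = 4.740 × 3.203 × 3.8153 = 57.925 km/s.
v = √(v_r² + v_t²) = √((-168.8)² + 57.925²) = √31848.7 = 178.46 km/s.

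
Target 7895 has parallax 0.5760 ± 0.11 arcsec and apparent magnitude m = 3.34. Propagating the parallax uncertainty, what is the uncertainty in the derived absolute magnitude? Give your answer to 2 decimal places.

σ_M = 0.41 mag

M = m − 5 log₁₀ d + 5 = m + 5 log₁₀ p + 5, so ∂M/∂p = 5/(p ln 10).
σ_M = (5/ln 10) · (σ_p/p) = 2.1715 × 0.11/0.5760 = 2.1715 × 0.19097 = 0.41469.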